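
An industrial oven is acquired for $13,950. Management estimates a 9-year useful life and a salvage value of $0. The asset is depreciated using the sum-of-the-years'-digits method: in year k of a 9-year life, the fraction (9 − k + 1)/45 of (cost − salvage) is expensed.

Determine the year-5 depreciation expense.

Depreciable base = $13,950 − $0 = $13,950.
Sum of the years' digits = 9+8+7+6+5+4+3+2+1 = 45.
Year 1: $13,950 × 9/45 = $2,790. Book value $11,160.
Year 2: $13,950 × 8/45 = $2,480. Book value $8,680.
Year 3: $13,950 × 7/45 = $2,170. Book value $6,510.
Year 4: $13,950 × 6/45 = $1,860. Book value $4,650.
Year 5: $13,950 × 5/45 = $1,550. Book value $3,100.

$1,550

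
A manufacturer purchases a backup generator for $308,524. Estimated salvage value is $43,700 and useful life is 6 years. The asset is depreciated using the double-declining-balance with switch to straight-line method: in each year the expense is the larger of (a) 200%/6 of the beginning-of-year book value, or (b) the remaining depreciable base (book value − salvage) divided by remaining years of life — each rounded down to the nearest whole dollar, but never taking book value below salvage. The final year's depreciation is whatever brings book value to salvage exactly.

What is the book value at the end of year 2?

Depreciable base = $308,524 − $43,700 = $264,824.
Year 1: DB = ⌊$308,524 × 200%/6⌋ = $102,841; SL = ⌊$264,824/6⌋ = $44,137 → take DB $102,841. Book value $205,683.
Year 2: DB = ⌊$205,683 × 200%/6⌋ = $68,561; SL = ⌊$161,983/5⌋ = $32,396 → take DB $68,561. Book value $137,122.

$137,122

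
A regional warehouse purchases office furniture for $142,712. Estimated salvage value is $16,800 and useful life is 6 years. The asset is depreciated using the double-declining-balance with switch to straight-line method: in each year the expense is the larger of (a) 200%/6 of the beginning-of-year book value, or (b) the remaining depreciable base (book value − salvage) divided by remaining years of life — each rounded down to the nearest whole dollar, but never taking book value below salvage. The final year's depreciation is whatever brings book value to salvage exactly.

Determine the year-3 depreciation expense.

Depreciable base = $142,712 − $16,800 = $125,912.
Year 1: DB = ⌊$142,712 × 200%/6⌋ = $47,570; SL = ⌊$125,912/6⌋ = $20,985 → take DB $47,570. Book value $95,142.
Year 2: DB = ⌊$95,142 × 200%/6⌋ = $31,714; SL = ⌊$78,342/5⌋ = $15,668 → take DB $31,714. Book value $63,428.
Year 3: DB = ⌊$63,428 × 200%/6⌋ = $21,142; SL = ⌊$46,628/4⌋ = $11,657 → take DB $21,142. Book value $42,286.

$21,142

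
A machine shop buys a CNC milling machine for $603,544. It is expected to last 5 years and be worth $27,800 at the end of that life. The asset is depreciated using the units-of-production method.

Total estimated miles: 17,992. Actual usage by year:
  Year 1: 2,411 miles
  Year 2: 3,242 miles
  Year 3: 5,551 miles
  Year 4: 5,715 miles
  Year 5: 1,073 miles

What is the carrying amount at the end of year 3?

Depreciable base = $603,544 − $27,800 = $575,744.
Rate = $575,744 / 17,992 miles = $32 per mile.
Year 1: 2,411 × $32 = $77,152. Book value $526,392.
Year 2: 3,242 × $32 = $103,744. Book value $422,648.
Year 3: 5,551 × $32 = $177,632. Book value $245,016.

$245,016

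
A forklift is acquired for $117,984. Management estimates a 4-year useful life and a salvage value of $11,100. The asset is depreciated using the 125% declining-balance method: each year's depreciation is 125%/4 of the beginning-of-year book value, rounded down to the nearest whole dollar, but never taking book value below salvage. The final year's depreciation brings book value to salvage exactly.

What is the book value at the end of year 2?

Depreciable base = $117,984 − $11,100 = $106,884.
Year 1: ⌊$117,984 × 125%/4⌋ = $36,870. Book value $81,114.
Year 2: ⌊$81,114 × 125%/4⌋ = $25,348. Book value $55,766.

$55,766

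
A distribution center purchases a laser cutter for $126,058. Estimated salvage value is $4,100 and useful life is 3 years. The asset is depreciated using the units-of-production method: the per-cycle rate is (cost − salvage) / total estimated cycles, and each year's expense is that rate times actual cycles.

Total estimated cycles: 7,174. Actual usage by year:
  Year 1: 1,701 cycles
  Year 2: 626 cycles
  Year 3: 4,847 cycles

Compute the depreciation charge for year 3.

Depreciable base = $126,058 − $4,100 = $121,958.
Rate = $121,958 / 7,174 cycles = $17 per cycle.
Year 1: 1,701 × $17 = $28,917. Book value $97,141.
Year 2: 626 × $17 = $10,642. Book value $86,499.
Year 3: 4,847 × $17 = $82,399. Book value $4,100.

$82,399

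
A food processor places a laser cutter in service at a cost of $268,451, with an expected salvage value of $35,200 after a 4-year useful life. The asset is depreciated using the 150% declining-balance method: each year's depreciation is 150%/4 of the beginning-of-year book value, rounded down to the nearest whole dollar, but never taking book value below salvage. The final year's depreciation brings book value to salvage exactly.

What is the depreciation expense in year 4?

Depreciable base = $268,451 − $35,200 = $233,251.
Year 1: ⌊$268,451 × 150%/4⌋ = $100,669. Book value $167,782.
Year 2: ⌊$167,782 × 150%/4⌋ = $62,918. Book value $104,864.
Year 3: ⌊$104,864 × 150%/4⌋ = $39,324. Book value $65,540.
Year 4 (final): $65,540 − $35,200 = $30,340. Book value $35,200.

$30,340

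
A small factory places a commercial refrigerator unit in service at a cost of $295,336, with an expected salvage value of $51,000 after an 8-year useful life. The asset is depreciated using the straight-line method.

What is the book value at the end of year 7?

Depreciable base = $295,336 − $51,000 = $244,336.
Annual expense = $244,336 / 8 = $30,542.
End of year 1: book value $264,794.
End of year 2: book value $234,252.
End of year 3: book value $203,710.
End of year 4: book value $173,168.
End of year 5: book value $142,626.
End of year 6: book value $112,084.
End of year 7: book value $81,542.

$81,542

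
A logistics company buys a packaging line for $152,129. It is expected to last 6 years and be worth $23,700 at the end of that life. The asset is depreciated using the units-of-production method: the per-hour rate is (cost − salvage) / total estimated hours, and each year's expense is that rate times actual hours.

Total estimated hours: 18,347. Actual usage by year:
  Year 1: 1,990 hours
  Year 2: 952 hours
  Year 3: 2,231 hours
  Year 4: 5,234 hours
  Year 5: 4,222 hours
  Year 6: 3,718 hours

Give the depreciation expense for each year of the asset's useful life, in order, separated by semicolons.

$13,930; $6,664; $15,617; $36,638; $29,554; $26,026

Depreciable base = $152,129 − $23,700 = $128,429.
Rate = $128,429 / 18,347 hours = $7 per hour.
Year 1: 1,990 × $7 = $13,930. Book value $138,199.
Year 2: 952 × $7 = $6,664. Book value $131,535.
Year 3: 2,231 × $7 = $15,617. Book value $115,918.
Year 4: 5,234 × $7 = $36,638. Book value $79,280.
Year 5: 4,222 × $7 = $29,554. Book value $49,726.
Year 6: 3,718 × $7 = $26,026. Book value $23,700.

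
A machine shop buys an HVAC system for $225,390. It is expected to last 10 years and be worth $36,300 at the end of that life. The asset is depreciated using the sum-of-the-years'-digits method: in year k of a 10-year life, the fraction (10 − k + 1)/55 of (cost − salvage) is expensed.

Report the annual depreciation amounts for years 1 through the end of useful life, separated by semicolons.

Depreciable base = $225,390 − $36,300 = $189,090.
Sum of the years' digits = 10+9+8+7+6+5+4+3+2+1 = 55.
Year 1: $189,090 × 10/55 = $34,380. Book value $191,010.
Year 2: $189,090 × 9/55 = $30,942. Book value $160,068.
Year 3: $189,090 × 8/55 = $27,504. Book value $132,564.
Year 4: $189,090 × 7/55 = $24,066. Book value $108,498.
Year 5: $189,090 × 6/55 = $20,628. Book value $87,870.
Year 6: $189,090 × 5/55 = $17,190. Book value $70,680.
Year 7: $189,090 × 4/55 = $13,752. Book value $56,928.
Year 8: $189,090 × 3/55 = $10,314. Book value $46,614.
Year 9: $189,090 × 2/55 = $6,876. Book value $39,738.
Year 10: $189,090 × 1/55 = $3,438. Book value $36,300.

$34,380; $30,942; $27,504; $24,066; $20,628; $17,190; $13,752; $10,314; $6,876; $3,438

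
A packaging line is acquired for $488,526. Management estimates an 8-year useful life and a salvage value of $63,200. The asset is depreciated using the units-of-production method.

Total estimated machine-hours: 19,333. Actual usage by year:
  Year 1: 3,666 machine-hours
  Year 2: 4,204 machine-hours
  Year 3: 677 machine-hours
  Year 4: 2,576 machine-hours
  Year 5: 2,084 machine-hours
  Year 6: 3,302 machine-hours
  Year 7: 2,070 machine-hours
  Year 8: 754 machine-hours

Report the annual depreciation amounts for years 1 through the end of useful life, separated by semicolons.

Depreciable base = $488,526 − $63,200 = $425,326.
Rate = $425,326 / 19,333 machine-hours = $22 per machine-hour.
Year 1: 3,666 × $22 = $80,652. Book value $407,874.
Year 2: 4,204 × $22 = $92,488. Book value $315,386.
Year 3: 677 × $22 = $14,894. Book value $300,492.
Year 4: 2,576 × $22 = $56,672. Book value $243,820.
Year 5: 2,084 × $22 = $45,848. Book value $197,972.
Year 6: 3,302 × $22 = $72,644. Book value $125,328.
Year 7: 2,070 × $22 = $45,540. Book value $79,788.
Year 8: 754 × $22 = $16,588. Book value $63,200.

$80,652; $92,488; $14,894; $56,672; $45,848; $72,644; $45,540; $16,588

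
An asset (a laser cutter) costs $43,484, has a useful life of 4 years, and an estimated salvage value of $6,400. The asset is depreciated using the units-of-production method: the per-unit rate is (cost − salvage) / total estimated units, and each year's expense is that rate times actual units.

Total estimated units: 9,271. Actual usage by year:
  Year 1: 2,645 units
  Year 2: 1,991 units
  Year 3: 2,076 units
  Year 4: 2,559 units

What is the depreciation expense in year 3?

$8,304

Depreciable base = $43,484 − $6,400 = $37,084.
Rate = $37,084 / 9,271 units = $4 per unit.
Year 1: 2,645 × $4 = $10,580. Book value $32,904.
Year 2: 1,991 × $4 = $7,964. Book value $24,940.
Year 3: 2,076 × $4 = $8,304. Book value $16,636.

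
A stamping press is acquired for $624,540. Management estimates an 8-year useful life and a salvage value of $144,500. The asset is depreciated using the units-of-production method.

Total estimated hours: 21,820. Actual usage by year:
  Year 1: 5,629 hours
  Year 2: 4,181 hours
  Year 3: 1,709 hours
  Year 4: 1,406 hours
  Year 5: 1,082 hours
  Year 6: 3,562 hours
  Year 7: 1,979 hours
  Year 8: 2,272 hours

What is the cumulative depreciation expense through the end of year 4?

Depreciable base = $624,540 − $144,500 = $480,040.
Rate = $480,040 / 21,820 hours = $22 per hour.
Year 1: 5,629 × $22 = $123,838. Book value $500,702.
Year 2: 4,181 × $22 = $91,982. Book value $408,720.
Year 3: 1,709 × $22 = $37,598. Book value $371,122.
Year 4: 1,406 × $22 = $30,932. Book value $340,190.
Accumulated through year 4 = $624,540 − $340,190 = $284,350.

$284,350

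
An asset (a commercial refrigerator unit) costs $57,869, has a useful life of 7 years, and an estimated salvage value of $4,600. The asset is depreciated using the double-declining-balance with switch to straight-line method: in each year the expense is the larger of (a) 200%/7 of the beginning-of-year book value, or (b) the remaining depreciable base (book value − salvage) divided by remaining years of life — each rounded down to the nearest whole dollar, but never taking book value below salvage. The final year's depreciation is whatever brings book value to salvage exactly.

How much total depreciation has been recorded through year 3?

$36,779

Depreciable base = $57,869 − $4,600 = $53,269.
Year 1: DB = ⌊$57,869 × 200%/7⌋ = $16,534; SL = ⌊$53,269/7⌋ = $7,609 → take DB $16,534. Book value $41,335.
Year 2: DB = ⌊$41,335 × 200%/7⌋ = $11,810; SL = ⌊$36,735/6⌋ = $6,122 → take DB $11,810. Book value $29,525.
Year 3: DB = ⌊$29,525 × 200%/7⌋ = $8,435; SL = ⌊$24,925/5⌋ = $4,985 → take DB $8,435. Book value $21,090.
Accumulated through year 3 = $57,869 − $21,090 = $36,779.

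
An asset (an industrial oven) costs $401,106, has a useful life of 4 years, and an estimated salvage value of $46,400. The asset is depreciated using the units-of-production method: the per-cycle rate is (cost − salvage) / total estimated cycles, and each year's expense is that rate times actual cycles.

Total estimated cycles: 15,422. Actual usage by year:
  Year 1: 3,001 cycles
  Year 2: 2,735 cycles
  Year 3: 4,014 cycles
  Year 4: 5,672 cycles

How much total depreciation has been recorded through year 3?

$224,250

Depreciable base = $401,106 − $46,400 = $354,706.
Rate = $354,706 / 15,422 cycles = $23 per cycle.
Year 1: 3,001 × $23 = $69,023. Book value $332,083.
Year 2: 2,735 × $23 = $62,905. Book value $269,178.
Year 3: 4,014 × $23 = $92,322. Book value $176,856.
Accumulated through year 3 = $401,106 − $176,856 = $224,250.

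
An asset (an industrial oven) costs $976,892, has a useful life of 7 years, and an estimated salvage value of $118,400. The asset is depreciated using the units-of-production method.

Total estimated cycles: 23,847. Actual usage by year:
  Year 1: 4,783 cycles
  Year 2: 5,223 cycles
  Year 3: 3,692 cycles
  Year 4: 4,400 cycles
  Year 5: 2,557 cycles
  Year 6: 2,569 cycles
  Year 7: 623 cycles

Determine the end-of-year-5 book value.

Depreciable base = $976,892 − $118,400 = $858,492.
Rate = $858,492 / 23,847 cycles = $36 per cycle.
Year 1: 4,783 × $36 = $172,188. Book value $804,704.
Year 2: 5,223 × $36 = $188,028. Book value $616,676.
Year 3: 3,692 × $36 = $132,912. Book value $483,764.
Year 4: 4,400 × $36 = $158,400. Book value $325,364.
Year 5: 2,557 × $36 = $92,052. Book value $233,312.

$233,312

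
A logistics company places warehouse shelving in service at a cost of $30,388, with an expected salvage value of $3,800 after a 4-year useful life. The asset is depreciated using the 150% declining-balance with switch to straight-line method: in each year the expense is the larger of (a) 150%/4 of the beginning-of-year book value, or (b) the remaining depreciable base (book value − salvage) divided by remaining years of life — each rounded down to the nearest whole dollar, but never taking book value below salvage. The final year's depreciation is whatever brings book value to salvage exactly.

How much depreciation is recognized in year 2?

Depreciable base = $30,388 − $3,800 = $26,588.
Year 1: DB = ⌊$30,388 × 150%/4⌋ = $11,395; SL = ⌊$26,588/4⌋ = $6,647 → take DB $11,395. Book value $18,993.
Year 2: DB = ⌊$18,993 × 150%/4⌋ = $7,122; SL = ⌊$15,193/3⌋ = $5,064 → take DB $7,122. Book value $11,871.

$7,122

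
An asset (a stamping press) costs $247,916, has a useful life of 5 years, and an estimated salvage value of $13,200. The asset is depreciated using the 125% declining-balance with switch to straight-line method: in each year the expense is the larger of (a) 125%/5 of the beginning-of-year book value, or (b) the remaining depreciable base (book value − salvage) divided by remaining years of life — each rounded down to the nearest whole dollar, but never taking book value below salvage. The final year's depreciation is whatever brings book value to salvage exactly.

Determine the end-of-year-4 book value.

$55,285

Depreciable base = $247,916 − $13,200 = $234,716.
Year 1: DB = ⌊$247,916 × 125%/5⌋ = $61,979; SL = ⌊$234,716/5⌋ = $46,943 → take DB $61,979. Book value $185,937.
Year 2: DB = ⌊$185,937 × 125%/5⌋ = $46,484; SL = ⌊$172,737/4⌋ = $43,184 → take DB $46,484. Book value $139,453.
Year 3: DB = ⌊$139,453 × 125%/5⌋ = $34,863; SL = ⌊$126,253/3⌋ = $42,084 → take SL $42,084. Book value $97,369.
Year 4: DB = ⌊$97,369 × 125%/5⌋ = $24,342; SL = ⌊$84,169/2⌋ = $42,084 → take SL $42,084. Book value $55,285.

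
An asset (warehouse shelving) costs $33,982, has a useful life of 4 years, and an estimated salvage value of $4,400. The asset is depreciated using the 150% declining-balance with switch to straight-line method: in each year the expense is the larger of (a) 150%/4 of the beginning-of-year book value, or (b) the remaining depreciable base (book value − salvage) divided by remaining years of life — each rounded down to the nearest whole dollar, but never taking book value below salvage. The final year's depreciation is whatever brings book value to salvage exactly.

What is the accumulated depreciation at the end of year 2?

$20,707

Depreciable base = $33,982 − $4,400 = $29,582.
Year 1: DB = ⌊$33,982 × 150%/4⌋ = $12,743; SL = ⌊$29,582/4⌋ = $7,395 → take DB $12,743. Book value $21,239.
Year 2: DB = ⌊$21,239 × 150%/4⌋ = $7,964; SL = ⌊$16,839/3⌋ = $5,613 → take DB $7,964. Book value $13,275.
Accumulated through year 2 = $33,982 − $13,275 = $20,707.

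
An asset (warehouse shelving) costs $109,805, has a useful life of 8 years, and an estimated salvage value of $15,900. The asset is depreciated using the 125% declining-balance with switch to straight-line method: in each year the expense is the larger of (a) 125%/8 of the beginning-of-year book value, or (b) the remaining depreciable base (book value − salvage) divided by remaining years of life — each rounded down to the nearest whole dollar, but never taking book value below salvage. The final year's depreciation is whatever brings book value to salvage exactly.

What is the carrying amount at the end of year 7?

$25,839

Depreciable base = $109,805 − $15,900 = $93,905.
Year 1: DB = ⌊$109,805 × 125%/8⌋ = $17,157; SL = ⌊$93,905/8⌋ = $11,738 → take DB $17,157. Book value $92,648.
Year 2: DB = ⌊$92,648 × 125%/8⌋ = $14,476; SL = ⌊$76,748/7⌋ = $10,964 → take DB $14,476. Book value $78,172.
Year 3: DB = ⌊$78,172 × 125%/8⌋ = $12,214; SL = ⌊$62,272/6⌋ = $10,378 → take DB $12,214. Book value $65,958.
Year 4: DB = ⌊$65,958 × 125%/8⌋ = $10,305; SL = ⌊$50,058/5⌋ = $10,011 → take DB $10,305. Book value $55,653.
Year 5: DB = ⌊$55,653 × 125%/8⌋ = $8,695; SL = ⌊$39,753/4⌋ = $9,938 → take SL $9,938. Book value $45,715.
Year 6: DB = ⌊$45,715 × 125%/8⌋ = $7,142; SL = ⌊$29,815/3⌋ = $9,938 → take SL $9,938. Book value $35,777.
Year 7: DB = ⌊$35,777 × 125%/8⌋ = $5,590; SL = ⌊$19,877/2⌋ = $9,938 → take SL $9,938. Book value $25,839.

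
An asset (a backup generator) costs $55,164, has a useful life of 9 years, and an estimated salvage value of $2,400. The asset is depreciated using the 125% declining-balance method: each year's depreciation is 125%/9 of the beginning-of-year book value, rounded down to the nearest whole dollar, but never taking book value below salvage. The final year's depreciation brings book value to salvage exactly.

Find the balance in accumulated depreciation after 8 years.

$38,484

Depreciable base = $55,164 − $2,400 = $52,764.
Year 1: ⌊$55,164 × 125%/9⌋ = $7,661. Book value $47,503.
Year 2: ⌊$47,503 × 125%/9⌋ = $6,597. Book value $40,906.
Year 3: ⌊$40,906 × 125%/9⌋ = $5,681. Book value $35,225.
Year 4: ⌊$35,225 × 125%/9⌋ = $4,892. Book value $30,333.
Year 5: ⌊$30,333 × 125%/9⌋ = $4,212. Book value $26,121.
Year 6: ⌊$26,121 × 125%/9⌋ = $3,627. Book value $22,494.
Year 7: ⌊$22,494 × 125%/9⌋ = $3,124. Book value $19,370.
Year 8: ⌊$19,370 × 125%/9⌋ = $2,690. Book value $16,680.
Accumulated through year 8 = $55,164 − $16,680 = $38,484.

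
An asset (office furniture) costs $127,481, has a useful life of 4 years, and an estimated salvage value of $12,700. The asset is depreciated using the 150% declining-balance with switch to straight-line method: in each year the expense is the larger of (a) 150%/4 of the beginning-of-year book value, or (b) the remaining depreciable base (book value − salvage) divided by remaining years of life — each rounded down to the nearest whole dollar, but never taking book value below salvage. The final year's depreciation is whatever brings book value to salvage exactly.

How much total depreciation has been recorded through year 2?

$77,683

Depreciable base = $127,481 − $12,700 = $114,781.
Year 1: DB = ⌊$127,481 × 150%/4⌋ = $47,805; SL = ⌊$114,781/4⌋ = $28,695 → take DB $47,805. Book value $79,676.
Year 2: DB = ⌊$79,676 × 150%/4⌋ = $29,878; SL = ⌊$66,976/3⌋ = $22,325 → take DB $29,878. Book value $49,798.
Accumulated through year 2 = $127,481 − $49,798 = $77,683.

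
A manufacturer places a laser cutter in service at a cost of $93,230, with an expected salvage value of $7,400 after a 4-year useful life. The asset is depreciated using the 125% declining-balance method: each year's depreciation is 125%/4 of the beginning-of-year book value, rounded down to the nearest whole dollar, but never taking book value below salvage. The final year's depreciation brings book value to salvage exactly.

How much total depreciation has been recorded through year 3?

Depreciable base = $93,230 − $7,400 = $85,830.
Year 1: ⌊$93,230 × 125%/4⌋ = $29,134. Book value $64,096.
Year 2: ⌊$64,096 × 125%/4⌋ = $20,030. Book value $44,066.
Year 3: ⌊$44,066 × 125%/4⌋ = $13,770. Book value $30,296.
Accumulated through year 3 = $93,230 − $30,296 = $62,934.

$62,934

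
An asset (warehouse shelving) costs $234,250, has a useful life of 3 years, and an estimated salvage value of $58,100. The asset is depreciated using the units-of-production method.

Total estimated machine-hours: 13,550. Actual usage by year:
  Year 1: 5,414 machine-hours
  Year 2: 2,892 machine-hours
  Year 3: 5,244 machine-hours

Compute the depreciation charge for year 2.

Depreciable base = $234,250 − $58,100 = $176,150.
Rate = $176,150 / 13,550 machine-hours = $13 per machine-hour.
Year 1: 5,414 × $13 = $70,382. Book value $163,868.
Year 2: 2,892 × $13 = $37,596. Book value $126,272.

$37,596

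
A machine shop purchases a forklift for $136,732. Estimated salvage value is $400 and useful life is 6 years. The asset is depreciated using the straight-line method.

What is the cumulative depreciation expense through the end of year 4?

Depreciable base = $136,732 − $400 = $136,332.
Annual expense = $136,332 / 6 = $22,722.
End of year 1: book value $114,010.
End of year 2: book value $91,288.
End of year 3: book value $68,566.
End of year 4: book value $45,844.
Accumulated through year 4 = $136,732 − $45,844 = $90,888.

$90,888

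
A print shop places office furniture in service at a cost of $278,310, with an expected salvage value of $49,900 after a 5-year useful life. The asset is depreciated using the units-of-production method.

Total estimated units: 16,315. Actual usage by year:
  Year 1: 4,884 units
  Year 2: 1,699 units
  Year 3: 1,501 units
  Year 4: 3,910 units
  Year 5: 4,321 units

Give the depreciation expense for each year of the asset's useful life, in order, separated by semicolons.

Depreciable base = $278,310 − $49,900 = $228,410.
Rate = $228,410 / 16,315 units = $14 per unit.
Year 1: 4,884 × $14 = $68,376. Book value $209,934.
Year 2: 1,699 × $14 = $23,786. Book value $186,148.
Year 3: 1,501 × $14 = $21,014. Book value $165,134.
Year 4: 3,910 × $14 = $54,740. Book value $110,394.
Year 5: 4,321 × $14 = $60,494. Book value $49,900.

$68,376; $23,786; $21,014; $54,740; $60,494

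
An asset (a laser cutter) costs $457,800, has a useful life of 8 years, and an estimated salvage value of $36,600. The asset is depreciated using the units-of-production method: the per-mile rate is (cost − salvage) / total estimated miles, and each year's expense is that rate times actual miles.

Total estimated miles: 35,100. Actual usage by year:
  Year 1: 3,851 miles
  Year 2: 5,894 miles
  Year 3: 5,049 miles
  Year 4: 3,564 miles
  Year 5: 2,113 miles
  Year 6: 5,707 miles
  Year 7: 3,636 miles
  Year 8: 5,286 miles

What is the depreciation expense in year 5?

Depreciable base = $457,800 − $36,600 = $421,200.
Rate = $421,200 / 35,100 miles = $12 per mile.
Year 1: 3,851 × $12 = $46,212. Book value $411,588.
Year 2: 5,894 × $12 = $70,728. Book value $340,860.
Year 3: 5,049 × $12 = $60,588. Book value $280,272.
Year 4: 3,564 × $12 = $42,768. Book value $237,504.
Year 5: 2,113 × $12 = $25,356. Book value $212,148.

$25,356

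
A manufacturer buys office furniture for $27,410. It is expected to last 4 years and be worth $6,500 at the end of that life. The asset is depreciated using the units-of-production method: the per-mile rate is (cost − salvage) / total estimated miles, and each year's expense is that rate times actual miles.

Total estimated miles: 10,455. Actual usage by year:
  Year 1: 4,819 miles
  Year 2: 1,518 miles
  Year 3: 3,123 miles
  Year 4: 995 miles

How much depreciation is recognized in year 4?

$1,990

Depreciable base = $27,410 − $6,500 = $20,910.
Rate = $20,910 / 10,455 miles = $2 per mile.
Year 1: 4,819 × $2 = $9,638. Book value $17,772.
Year 2: 1,518 × $2 = $3,036. Book value $14,736.
Year 3: 3,123 × $2 = $6,246. Book value $8,490.
Year 4: 995 × $2 = $1,990. Book value $6,500.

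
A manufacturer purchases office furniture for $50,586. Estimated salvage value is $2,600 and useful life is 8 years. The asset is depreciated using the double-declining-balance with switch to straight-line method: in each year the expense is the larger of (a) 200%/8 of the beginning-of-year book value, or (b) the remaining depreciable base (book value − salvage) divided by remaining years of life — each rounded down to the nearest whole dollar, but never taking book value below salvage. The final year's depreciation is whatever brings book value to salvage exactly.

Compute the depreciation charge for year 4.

Depreciable base = $50,586 − $2,600 = $47,986.
Year 1: DB = ⌊$50,586 × 200%/8⌋ = $12,646; SL = ⌊$47,986/8⌋ = $5,998 → take DB $12,646. Book value $37,940.
Year 2: DB = ⌊$37,940 × 200%/8⌋ = $9,485; SL = ⌊$35,340/7⌋ = $5,048 → take DB $9,485. Book value $28,455.
Year 3: DB = ⌊$28,455 × 200%/8⌋ = $7,113; SL = ⌊$25,855/6⌋ = $4,309 → take DB $7,113. Book value $21,342.
Year 4: DB = ⌊$21,342 × 200%/8⌋ = $5,335; SL = ⌊$18,742/5⌋ = $3,748 → take DB $5,335. Book value $16,007.

$5,335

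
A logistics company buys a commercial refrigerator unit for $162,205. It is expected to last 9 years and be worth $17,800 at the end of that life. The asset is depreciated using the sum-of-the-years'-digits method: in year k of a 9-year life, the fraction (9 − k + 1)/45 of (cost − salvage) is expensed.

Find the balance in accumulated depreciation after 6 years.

$125,151

Depreciable base = $162,205 − $17,800 = $144,405.
Sum of the years' digits = 9+8+7+6+5+4+3+2+1 = 45.
Year 1: $144,405 × 9/45 = $28,881. Book value $133,324.
Year 2: $144,405 × 8/45 = $25,672. Book value $107,652.
Year 3: $144,405 × 7/45 = $22,463. Book value $85,189.
Year 4: $144,405 × 6/45 = $19,254. Book value $65,935.
Year 5: $144,405 × 5/45 = $16,045. Book value $49,890.
Year 6: $144,405 × 4/45 = $12,836. Book value $37,054.
Accumulated through year 6 = $162,205 − $37,054 = $125,151.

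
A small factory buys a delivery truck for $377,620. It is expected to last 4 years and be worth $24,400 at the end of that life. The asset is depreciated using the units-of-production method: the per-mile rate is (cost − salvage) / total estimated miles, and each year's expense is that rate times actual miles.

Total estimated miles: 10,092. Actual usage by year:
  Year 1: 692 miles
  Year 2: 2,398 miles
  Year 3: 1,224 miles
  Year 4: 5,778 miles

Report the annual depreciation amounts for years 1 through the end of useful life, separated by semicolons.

$24,220; $83,930; $42,840; $202,230

Depreciable base = $377,620 − $24,400 = $353,220.
Rate = $353,220 / 10,092 miles = $35 per mile.
Year 1: 692 × $35 = $24,220. Book value $353,400.
Year 2: 2,398 × $35 = $83,930. Book value $269,470.
Year 3: 1,224 × $35 = $42,840. Book value $226,630.
Year 4: 5,778 × $35 = $202,230. Book value $24,400.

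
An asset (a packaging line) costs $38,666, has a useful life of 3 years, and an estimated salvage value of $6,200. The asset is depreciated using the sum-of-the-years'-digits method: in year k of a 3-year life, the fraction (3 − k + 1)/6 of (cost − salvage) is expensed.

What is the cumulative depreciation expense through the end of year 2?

$27,055

Depreciable base = $38,666 − $6,200 = $32,466.
Sum of the years' digits = 3+2+1 = 6.
Year 1: $32,466 × 3/6 = $16,233. Book value $22,433.
Year 2: $32,466 × 2/6 = $10,822. Book value $11,611.
Accumulated through year 2 = $38,666 − $11,611 = $27,055.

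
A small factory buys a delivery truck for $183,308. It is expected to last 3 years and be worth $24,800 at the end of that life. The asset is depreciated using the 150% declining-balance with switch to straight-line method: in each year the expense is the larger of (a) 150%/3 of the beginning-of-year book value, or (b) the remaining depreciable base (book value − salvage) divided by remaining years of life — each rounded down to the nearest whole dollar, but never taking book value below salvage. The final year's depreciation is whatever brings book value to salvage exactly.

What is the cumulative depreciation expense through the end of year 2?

$137,481

Depreciable base = $183,308 − $24,800 = $158,508.
Year 1: DB = ⌊$183,308 × 150%/3⌋ = $91,654; SL = ⌊$158,508/3⌋ = $52,836 → take DB $91,654. Book value $91,654.
Year 2: DB = ⌊$91,654 × 150%/3⌋ = $45,827; SL = ⌊$66,854/2⌋ = $33,427 → take DB $45,827. Book value $45,827.
Accumulated through year 2 = $183,308 − $45,827 = $137,481.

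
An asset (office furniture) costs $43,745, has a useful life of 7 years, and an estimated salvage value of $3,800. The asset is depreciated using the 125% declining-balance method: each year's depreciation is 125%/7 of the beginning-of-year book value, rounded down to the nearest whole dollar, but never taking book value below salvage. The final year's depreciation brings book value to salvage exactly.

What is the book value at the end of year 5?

$16,362

Depreciable base = $43,745 − $3,800 = $39,945.
Year 1: ⌊$43,745 × 125%/7⌋ = $7,811. Book value $35,934.
Year 2: ⌊$35,934 × 125%/7⌋ = $6,416. Book value $29,518.
Year 3: ⌊$29,518 × 125%/7⌋ = $5,271. Book value $24,247.
Year 4: ⌊$24,247 × 125%/7⌋ = $4,329. Book value $19,918.
Year 5: ⌊$19,918 × 125%/7⌋ = $3,556. Book value $16,362.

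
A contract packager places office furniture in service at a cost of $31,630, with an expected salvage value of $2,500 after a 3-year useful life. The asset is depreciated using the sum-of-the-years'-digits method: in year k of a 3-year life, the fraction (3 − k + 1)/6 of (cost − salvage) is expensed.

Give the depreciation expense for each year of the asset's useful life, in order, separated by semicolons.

Depreciable base = $31,630 − $2,500 = $29,130.
Sum of the years' digits = 3+2+1 = 6.
Year 1: $29,130 × 3/6 = $14,565. Book value $17,065.
Year 2: $29,130 × 2/6 = $9,710. Book value $7,355.
Year 3: $29,130 × 1/6 = $4,855. Book value $2,500.

$14,565; $9,710; $4,855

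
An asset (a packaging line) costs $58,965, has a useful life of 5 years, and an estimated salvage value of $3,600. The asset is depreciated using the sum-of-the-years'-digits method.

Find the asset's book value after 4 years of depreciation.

Depreciable base = $58,965 − $3,600 = $55,365.
Sum of the years' digits = 5+4+3+2+1 = 15.
Year 1: $55,365 × 5/15 = $18,455. Book value $40,510.
Year 2: $55,365 × 4/15 = $14,764. Book value $25,746.
Year 3: $55,365 × 3/15 = $11,073. Book value $14,673.
Year 4: $55,365 × 2/15 = $7,382. Book value $7,291.

$7,291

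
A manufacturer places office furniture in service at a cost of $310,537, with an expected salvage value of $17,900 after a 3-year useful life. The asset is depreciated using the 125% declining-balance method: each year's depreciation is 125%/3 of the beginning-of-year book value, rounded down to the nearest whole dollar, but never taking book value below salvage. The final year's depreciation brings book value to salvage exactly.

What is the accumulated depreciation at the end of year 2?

$204,867

Depreciable base = $310,537 − $17,900 = $292,637.
Year 1: ⌊$310,537 × 125%/3⌋ = $129,390. Book value $181,147.
Year 2: ⌊$181,147 × 125%/3⌋ = $75,477. Book value $105,670.
Accumulated through year 2 = $310,537 − $105,670 = $204,867.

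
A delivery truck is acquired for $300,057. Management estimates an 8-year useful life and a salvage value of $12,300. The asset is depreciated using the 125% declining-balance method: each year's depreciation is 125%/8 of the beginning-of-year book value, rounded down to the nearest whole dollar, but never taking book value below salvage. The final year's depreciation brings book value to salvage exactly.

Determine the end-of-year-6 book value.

Depreciable base = $300,057 − $12,300 = $287,757.
Year 1: ⌊$300,057 × 125%/8⌋ = $46,883. Book value $253,174.
Year 2: ⌊$253,174 × 125%/8⌋ = $39,558. Book value $213,616.
Year 3: ⌊$213,616 × 125%/8⌋ = $33,377. Book value $180,239.
Year 4: ⌊$180,239 × 125%/8⌋ = $28,162. Book value $152,077.
Year 5: ⌊$152,077 × 125%/8⌋ = $23,762. Book value $128,315.
Year 6: ⌊$128,315 × 125%/8⌋ = $20,049. Book value $108,266.

$108,266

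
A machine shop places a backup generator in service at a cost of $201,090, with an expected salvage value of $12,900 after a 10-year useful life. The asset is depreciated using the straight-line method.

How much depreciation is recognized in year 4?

Depreciable base = $201,090 − $12,900 = $188,190.
Annual expense = $188,190 / 10 = $18,819.

$18,819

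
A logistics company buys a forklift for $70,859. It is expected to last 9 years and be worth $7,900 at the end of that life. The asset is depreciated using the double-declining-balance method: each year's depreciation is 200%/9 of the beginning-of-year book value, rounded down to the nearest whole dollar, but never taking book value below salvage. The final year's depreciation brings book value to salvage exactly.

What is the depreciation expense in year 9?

$1,591

Depreciable base = $70,859 − $7,900 = $62,959.
Year 1: ⌊$70,859 × 200%/9⌋ = $15,746. Book value $55,113.
Year 2: ⌊$55,113 × 200%/9⌋ = $12,247. Book value $42,866.
Year 3: ⌊$42,866 × 200%/9⌋ = $9,525. Book value $33,341.
Year 4: ⌊$33,341 × 200%/9⌋ = $7,409. Book value $25,932.
Year 5: ⌊$25,932 × 200%/9⌋ = $5,762. Book value $20,170.
Year 6: ⌊$20,170 × 200%/9⌋ = $4,482. Book value $15,688.
Year 7: ⌊$15,688 × 200%/9⌋ = $3,486. Book value $12,202.
Year 8: ⌊$12,202 × 200%/9⌋ = $2,711. Book value $9,491.
Year 9 (final): $9,491 − $7,900 = $1,591. Book value $7,900.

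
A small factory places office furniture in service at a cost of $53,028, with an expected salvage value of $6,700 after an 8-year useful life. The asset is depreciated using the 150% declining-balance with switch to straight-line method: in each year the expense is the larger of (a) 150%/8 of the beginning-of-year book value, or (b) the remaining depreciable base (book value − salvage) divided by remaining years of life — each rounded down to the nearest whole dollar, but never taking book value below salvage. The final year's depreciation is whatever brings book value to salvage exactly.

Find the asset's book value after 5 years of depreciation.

Depreciable base = $53,028 − $6,700 = $46,328.
Year 1: DB = ⌊$53,028 × 150%/8⌋ = $9,942; SL = ⌊$46,328/8⌋ = $5,791 → take DB $9,942. Book value $43,086.
Year 2: DB = ⌊$43,086 × 150%/8⌋ = $8,078; SL = ⌊$36,386/7⌋ = $5,198 → take DB $8,078. Book value $35,008.
Year 3: DB = ⌊$35,008 × 150%/8⌋ = $6,564; SL = ⌊$28,308/6⌋ = $4,718 → take DB $6,564. Book value $28,444.
Year 4: DB = ⌊$28,444 × 150%/8⌋ = $5,333; SL = ⌊$21,744/5⌋ = $4,348 → take DB $5,333. Book value $23,111.
Year 5: DB = ⌊$23,111 × 150%/8⌋ = $4,333; SL = ⌊$16,411/4⌋ = $4,102 → take DB $4,333. Book value $18,778.

$18,778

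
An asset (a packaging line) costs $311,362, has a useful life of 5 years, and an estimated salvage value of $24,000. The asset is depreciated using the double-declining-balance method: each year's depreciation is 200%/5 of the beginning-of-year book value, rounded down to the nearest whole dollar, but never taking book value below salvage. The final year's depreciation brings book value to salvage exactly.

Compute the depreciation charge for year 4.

Depreciable base = $311,362 − $24,000 = $287,362.
Year 1: ⌊$311,362 × 200%/5⌋ = $124,544. Book value $186,818.
Year 2: ⌊$186,818 × 200%/5⌋ = $74,727. Book value $112,091.
Year 3: ⌊$112,091 × 200%/5⌋ = $44,836. Book value $67,255.
Year 4: ⌊$67,255 × 200%/5⌋ = $26,902. Book value $40,353.

$26,902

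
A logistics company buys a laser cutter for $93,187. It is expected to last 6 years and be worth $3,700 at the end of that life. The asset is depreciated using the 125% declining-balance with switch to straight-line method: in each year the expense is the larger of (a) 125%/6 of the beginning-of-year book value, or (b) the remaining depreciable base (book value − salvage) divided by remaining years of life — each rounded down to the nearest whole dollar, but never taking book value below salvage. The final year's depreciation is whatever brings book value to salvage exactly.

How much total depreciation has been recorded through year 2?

Depreciable base = $93,187 − $3,700 = $89,487.
Year 1: DB = ⌊$93,187 × 125%/6⌋ = $19,413; SL = ⌊$89,487/6⌋ = $14,914 → take DB $19,413. Book value $73,774.
Year 2: DB = ⌊$73,774 × 125%/6⌋ = $15,369; SL = ⌊$70,074/5⌋ = $14,014 → take DB $15,369. Book value $58,405.
Accumulated through year 2 = $93,187 − $58,405 = $34,782.

$34,782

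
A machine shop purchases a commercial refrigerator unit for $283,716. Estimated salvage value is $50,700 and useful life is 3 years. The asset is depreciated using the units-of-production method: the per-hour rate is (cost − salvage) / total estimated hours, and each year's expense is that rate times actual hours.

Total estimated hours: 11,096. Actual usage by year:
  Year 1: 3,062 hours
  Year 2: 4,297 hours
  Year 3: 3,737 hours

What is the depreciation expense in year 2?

Depreciable base = $283,716 − $50,700 = $233,016.
Rate = $233,016 / 11,096 hours = $21 per hour.
Year 1: 3,062 × $21 = $64,302. Book value $219,414.
Year 2: 4,297 × $21 = $90,237. Book value $129,177.

$90,237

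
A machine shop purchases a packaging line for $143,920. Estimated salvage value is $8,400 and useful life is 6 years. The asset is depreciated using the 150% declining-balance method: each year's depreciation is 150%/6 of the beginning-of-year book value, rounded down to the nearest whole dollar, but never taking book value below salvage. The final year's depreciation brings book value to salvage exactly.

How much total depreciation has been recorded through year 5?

Depreciable base = $143,920 − $8,400 = $135,520.
Year 1: ⌊$143,920 × 150%/6⌋ = $35,980. Book value $107,940.
Year 2: ⌊$107,940 × 150%/6⌋ = $26,985. Book value $80,955.
Year 3: ⌊$80,955 × 150%/6⌋ = $20,238. Book value $60,717.
Year 4: ⌊$60,717 × 150%/6⌋ = $15,179. Book value $45,538.
Year 5: ⌊$45,538 × 150%/6⌋ = $11,384. Book value $34,154.
Accumulated through year 5 = $143,920 − $34,154 = $109,766.

$109,766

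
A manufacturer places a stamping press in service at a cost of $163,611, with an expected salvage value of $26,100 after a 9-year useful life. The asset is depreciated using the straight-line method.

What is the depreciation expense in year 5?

Depreciable base = $163,611 − $26,100 = $137,511.
Annual expense = $137,511 / 9 = $15,279.

$15,279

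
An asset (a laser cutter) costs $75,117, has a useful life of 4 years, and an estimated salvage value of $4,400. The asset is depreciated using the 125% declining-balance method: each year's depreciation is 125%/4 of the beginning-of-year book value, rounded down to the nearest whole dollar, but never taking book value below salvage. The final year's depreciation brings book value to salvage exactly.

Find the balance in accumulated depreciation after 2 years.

Depreciable base = $75,117 − $4,400 = $70,717.
Year 1: ⌊$75,117 × 125%/4⌋ = $23,474. Book value $51,643.
Year 2: ⌊$51,643 × 125%/4⌋ = $16,138. Book value $35,505.
Accumulated through year 2 = $75,117 − $35,505 = $39,612.

$39,612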